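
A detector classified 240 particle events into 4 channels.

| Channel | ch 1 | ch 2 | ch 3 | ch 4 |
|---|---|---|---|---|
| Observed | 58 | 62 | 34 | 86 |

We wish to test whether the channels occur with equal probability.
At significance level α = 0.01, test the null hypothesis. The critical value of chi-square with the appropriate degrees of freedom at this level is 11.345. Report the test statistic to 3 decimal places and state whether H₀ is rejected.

22.667; reject

Expected count for each of the 4 categories: 240/4 = 60.
ch 1: (58 − 60)²/60 = 4/60 = 0.0667
ch 2: (62 − 60)²/60 = 4/60 = 0.0667
ch 3: (34 − 60)²/60 = 676/60 = 11.2667
ch 4: (86 − 60)²/60 = 676/60 = 11.2667
Sum = 22.667
df = 3. Since 22.667 > 11.345, we reject H₀.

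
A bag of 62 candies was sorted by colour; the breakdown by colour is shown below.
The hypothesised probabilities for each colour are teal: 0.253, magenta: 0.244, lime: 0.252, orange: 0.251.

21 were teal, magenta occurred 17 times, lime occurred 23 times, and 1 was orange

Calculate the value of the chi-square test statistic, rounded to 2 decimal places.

Expected counts E_i = n·p_i: 62×0.253 = 15.686, 62×0.244 = 15.128, 62×0.252 = 15.624, 62×0.251 = 15.562.
cat          O        E   (O−E)²/E
teal        21   15.686      1.800
magenta     17   15.128      0.232
lime        23   15.624      3.482
orange       1   15.562     13.626
Sum = 19.14

19.14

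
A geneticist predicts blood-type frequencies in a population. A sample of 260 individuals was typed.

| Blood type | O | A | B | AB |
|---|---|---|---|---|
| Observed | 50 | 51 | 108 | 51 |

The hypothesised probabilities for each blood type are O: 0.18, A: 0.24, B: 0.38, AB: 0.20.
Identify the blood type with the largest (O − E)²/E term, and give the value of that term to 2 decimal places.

Expected counts E_i = n·p_i: 260×0.18 = 46.8, 260×0.24 = 62.4, 260×0.38 = 98.8, 260×0.20 = 52.
χ² = (50−46.8)²/46.8 + (51−62.4)²/62.4 + (108−98.8)²/98.8 + (51−52)²/52
   = 0.219 + 2.083 + 0.857 + 0.019
The largest term is for A: 2.08.

A, 2.08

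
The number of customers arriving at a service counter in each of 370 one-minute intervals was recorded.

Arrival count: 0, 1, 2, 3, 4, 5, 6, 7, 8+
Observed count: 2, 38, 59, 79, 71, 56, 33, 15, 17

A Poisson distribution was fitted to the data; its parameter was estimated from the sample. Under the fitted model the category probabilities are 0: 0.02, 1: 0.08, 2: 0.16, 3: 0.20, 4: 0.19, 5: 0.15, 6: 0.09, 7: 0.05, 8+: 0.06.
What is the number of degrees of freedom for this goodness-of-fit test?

7

There are k = 9 categories and 1 parameter estimated from the data, so df = 9 − 1 − 1 = 7.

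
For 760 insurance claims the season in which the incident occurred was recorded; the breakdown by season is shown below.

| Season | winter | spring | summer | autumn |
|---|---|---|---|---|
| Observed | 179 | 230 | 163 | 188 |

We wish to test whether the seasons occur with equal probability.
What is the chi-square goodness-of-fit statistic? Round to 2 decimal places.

12.92

Under H₀ each category has probability 1/4, so each expected count is 760/4 = 190.
χ² = (179−190)²/190 + (230−190)²/190 + (163−190)²/190 + (188−190)²/190
   = 0.637 + 8.421 + 3.837 + 0.021
Sum = 12.92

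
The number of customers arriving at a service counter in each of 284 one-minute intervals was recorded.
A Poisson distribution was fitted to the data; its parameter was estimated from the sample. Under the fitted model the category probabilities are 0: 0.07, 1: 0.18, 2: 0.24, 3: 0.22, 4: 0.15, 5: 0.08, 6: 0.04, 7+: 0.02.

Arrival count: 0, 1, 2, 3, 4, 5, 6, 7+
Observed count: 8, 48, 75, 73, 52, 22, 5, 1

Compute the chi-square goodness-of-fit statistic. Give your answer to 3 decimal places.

19.261

Expected counts E_i = n·p_i: 284×0.07 = 19.88, 284×0.18 = 51.12, 284×0.24 = 68.16, 284×0.22 = 62.48, 284×0.15 = 42.6, 284×0.08 = 22.72, 284×0.04 = 11.36, 284×0.02 = 5.68.
cat         O        E   (O−E)²/E
0           8    19.88     7.0993
1          48    51.12     0.1904
2          75    68.16     0.6864
3          73    62.48     1.7713
4          52     42.6     2.0742
5          22    22.72     0.0228
6           5    11.36     3.5607
7+          1     5.68     3.8561
Sum = 19.261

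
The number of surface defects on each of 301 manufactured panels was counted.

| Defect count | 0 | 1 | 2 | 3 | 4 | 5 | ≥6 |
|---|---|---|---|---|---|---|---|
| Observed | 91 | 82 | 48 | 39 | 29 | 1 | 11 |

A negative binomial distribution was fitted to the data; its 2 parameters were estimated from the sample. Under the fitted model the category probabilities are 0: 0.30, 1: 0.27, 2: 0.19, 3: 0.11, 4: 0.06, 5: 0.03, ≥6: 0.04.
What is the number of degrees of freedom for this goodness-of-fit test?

There are k = 7 categories and 2 parameters estimated from the data, so df = 7 − 1 − 2 = 4.

4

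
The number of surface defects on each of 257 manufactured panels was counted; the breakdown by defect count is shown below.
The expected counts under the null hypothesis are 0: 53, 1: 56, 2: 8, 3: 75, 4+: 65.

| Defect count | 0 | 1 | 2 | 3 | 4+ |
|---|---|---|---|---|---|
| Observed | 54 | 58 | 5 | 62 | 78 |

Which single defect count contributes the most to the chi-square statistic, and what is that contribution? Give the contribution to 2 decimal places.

4+, 2.60

cat         O        E   (O−E)²/E
0          54       53      0.019
1          58       56      0.071
2           5        8      1.125
3          62       75      2.253
4+         78       65      2.600
The largest term is for 4+: 2.60.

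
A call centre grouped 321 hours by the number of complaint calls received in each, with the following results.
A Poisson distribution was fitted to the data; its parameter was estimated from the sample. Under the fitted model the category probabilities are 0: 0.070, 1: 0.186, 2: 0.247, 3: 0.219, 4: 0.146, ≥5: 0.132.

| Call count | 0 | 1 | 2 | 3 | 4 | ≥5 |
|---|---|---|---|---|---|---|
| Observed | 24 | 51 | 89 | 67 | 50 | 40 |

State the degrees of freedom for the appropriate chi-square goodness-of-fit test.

4

There are k = 6 categories and 1 parameter estimated from the data, so df = 6 − 1 − 1 = 4.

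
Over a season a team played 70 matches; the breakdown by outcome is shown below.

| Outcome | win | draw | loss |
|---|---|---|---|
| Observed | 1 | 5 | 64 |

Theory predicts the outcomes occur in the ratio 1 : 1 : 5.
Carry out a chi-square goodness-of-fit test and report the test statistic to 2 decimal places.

Ratio total = 7. Expected counts: 70×1/7 = 10, 70×1/7 = 10, 70×5/7 = 50.
cat         O        E   (O−E)²/E
win         1       10      8.100
draw        5       10      2.500
loss       64       50      3.920
Sum = 14.52

14.52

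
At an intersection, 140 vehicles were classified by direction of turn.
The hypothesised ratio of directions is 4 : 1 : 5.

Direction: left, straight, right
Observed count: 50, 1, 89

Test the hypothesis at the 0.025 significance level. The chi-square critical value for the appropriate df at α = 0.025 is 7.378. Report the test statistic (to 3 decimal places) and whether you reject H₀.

Ratio total = 10. Expected counts: 140×4/10 = 56, 140×1/10 = 14, 140×5/10 = 70.
χ² = (50−56)²/56 + (1−14)²/14 + (89−70)²/70
   = 0.6429 + 12.0714 + 5.1571
Sum = 17.871
df = 2. Since 17.871 > 7.378, we reject H₀.

17.871; reject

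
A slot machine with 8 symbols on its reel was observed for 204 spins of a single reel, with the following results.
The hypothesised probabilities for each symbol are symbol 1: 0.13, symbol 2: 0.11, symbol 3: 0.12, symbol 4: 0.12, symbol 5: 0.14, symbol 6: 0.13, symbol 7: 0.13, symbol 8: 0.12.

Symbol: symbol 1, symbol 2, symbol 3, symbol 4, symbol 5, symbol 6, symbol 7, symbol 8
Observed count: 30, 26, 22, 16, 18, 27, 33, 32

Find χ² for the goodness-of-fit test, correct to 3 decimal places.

Expected counts E_i = n·p_i: 204×0.13 = 26.52, 204×0.11 = 22.44, 204×0.12 = 24.48, 204×0.12 = 24.48, 204×0.14 = 28.56, 204×0.13 = 26.52, 204×0.13 = 26.52, 204×0.12 = 24.48.
symbol 1: (30 − 26.52)²/26.52 = 12.1104/26.52 = 0.4567
symbol 2: (26 − 22.44)²/22.44 = 12.6736/22.44 = 0.5648
symbol 3: (22 − 24.48)²/24.48 = 6.1504/24.48 = 0.2512
symbol 4: (16 − 24.48)²/24.48 = 71.9104/24.48 = 2.9375
symbol 5: (18 − 28.56)²/28.56 = 111.5136/28.56 = 3.9045
symbol 6: (27 − 26.52)²/26.52 = 0.2304/26.52 = 0.0087
symbol 7: (33 − 26.52)²/26.52 = 41.9904/26.52 = 1.5833
symbol 8: (32 − 24.48)²/24.48 = 56.5504/24.48 = 2.3101
Sum = 12.017

12.017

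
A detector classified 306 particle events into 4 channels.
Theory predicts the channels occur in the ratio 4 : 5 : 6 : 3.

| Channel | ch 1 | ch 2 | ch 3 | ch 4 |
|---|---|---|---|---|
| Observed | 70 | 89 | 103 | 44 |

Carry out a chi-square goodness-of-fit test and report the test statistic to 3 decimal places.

1.218

Ratio total = 18. Expected counts: 306×4/18 = 68, 306×5/18 = 85, 306×6/18 = 102, 306×3/18 = 51.
ch 1: (70 − 68)²/68 = 4/68 = 0.0588
ch 2: (89 − 85)²/85 = 16/85 = 0.1882
ch 3: (103 − 102)²/102 = 1/102 = 0.0098
ch 4: (44 − 51)²/51 = 49/51 = 0.9608
Sum = 1.218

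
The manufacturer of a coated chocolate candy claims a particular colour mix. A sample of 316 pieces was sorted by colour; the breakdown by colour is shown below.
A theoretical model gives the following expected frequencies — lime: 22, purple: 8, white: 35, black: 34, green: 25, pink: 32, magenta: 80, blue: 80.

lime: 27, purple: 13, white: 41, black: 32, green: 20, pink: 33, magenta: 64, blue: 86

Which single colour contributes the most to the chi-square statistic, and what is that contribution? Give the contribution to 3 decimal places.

magenta, 3.200

χ² = (27−22)²/22 + (13−8)²/8 + (41−35)²/35 + (32−34)²/34 + (20−25)²/25 + (33−32)²/32 + (64−80)²/80 + (86−80)²/80
   = 1.1364 + 3.1250 + 1.0286 + 0.1176 + 1.0000 + 0.0313 + 3.2000 + 0.4500
The largest term is for magenta: 3.200.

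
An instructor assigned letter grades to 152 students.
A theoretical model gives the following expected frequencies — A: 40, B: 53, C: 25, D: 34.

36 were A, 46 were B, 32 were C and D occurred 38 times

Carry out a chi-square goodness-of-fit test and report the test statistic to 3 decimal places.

3.755

cat         O        E   (O−E)²/E
A          36       40     0.4000
B          46       53     0.9245
C          32       25     1.9600
D          38       34     0.4706
Sum = 3.755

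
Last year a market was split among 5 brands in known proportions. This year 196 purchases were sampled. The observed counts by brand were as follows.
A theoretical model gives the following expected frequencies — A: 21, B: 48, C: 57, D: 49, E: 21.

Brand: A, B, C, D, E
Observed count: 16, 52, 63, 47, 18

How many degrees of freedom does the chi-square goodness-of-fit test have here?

4

There are k = 5 categories and no parameters were estimated from the data, so df = 5 − 1 = 4.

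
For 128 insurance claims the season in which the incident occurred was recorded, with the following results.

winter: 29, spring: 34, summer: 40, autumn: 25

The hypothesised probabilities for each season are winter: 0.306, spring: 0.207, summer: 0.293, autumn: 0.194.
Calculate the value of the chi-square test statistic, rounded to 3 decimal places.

4.932

Expected counts E_i = n·p_i: 128×0.306 = 39.168, 128×0.207 = 26.496, 128×0.293 = 37.504, 128×0.194 = 24.832.
winter: (29 − 39.168)²/39.168 = 103.388224/39.168 = 2.6396
spring: (34 − 26.496)²/26.496 = 56.310016/26.496 = 2.1252
summer: (40 − 37.504)²/37.504 = 6.230016/37.504 = 0.1661
autumn: (25 − 24.832)²/24.832 = 0.028224/24.832 = 0.0011
Sum = 4.932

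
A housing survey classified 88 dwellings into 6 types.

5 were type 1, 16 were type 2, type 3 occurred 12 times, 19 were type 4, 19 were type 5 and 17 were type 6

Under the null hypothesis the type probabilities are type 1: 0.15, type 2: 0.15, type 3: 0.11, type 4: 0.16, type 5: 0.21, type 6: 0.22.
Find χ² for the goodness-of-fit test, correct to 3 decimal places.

8.265

Expected counts E_i = n·p_i: 88×0.15 = 13.2, 88×0.15 = 13.2, 88×0.11 = 9.68, 88×0.16 = 14.08, 88×0.21 = 18.48, 88×0.22 = 19.36.
χ² = (5−13.2)²/13.2 + (16−13.2)²/13.2 + (12−9.68)²/9.68 + (19−14.08)²/14.08 + (19−18.48)²/18.48 + (17−19.36)²/19.36
   = 5.0939 + 0.5939 + 0.5560 + 1.7192 + 0.0146 + 0.2877
Sum = 8.265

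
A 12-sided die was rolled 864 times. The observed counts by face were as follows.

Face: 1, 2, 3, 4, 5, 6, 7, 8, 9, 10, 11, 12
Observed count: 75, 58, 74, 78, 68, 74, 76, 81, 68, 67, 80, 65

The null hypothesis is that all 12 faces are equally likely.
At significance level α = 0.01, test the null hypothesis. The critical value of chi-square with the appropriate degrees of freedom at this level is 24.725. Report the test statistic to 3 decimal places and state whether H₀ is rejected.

7.167; do not reject

Expected count for each of the 12 categories: 864/12 = 72.
1: (75 − 72)²/72 = 9/72 = 0.1250
2: (58 − 72)²/72 = 196/72 = 2.7222
3: (74 − 72)²/72 = 4/72 = 0.0556
4: (78 − 72)²/72 = 36/72 = 0.5000
5: (68 − 72)²/72 = 16/72 = 0.2222
6: (74 − 72)²/72 = 4/72 = 0.0556
7: (76 − 72)²/72 = 16/72 = 0.2222
8: (81 − 72)²/72 = 81/72 = 1.1250
9: (68 − 72)²/72 = 16/72 = 0.2222
10: (67 − 72)²/72 = 25/72 = 0.3472
11: (80 − 72)²/72 = 64/72 = 0.8889
12: (65 − 72)²/72 = 49/72 = 0.6806
Sum = 7.167
df = 11. Since 7.167 < 24.725, we do not reject H₀.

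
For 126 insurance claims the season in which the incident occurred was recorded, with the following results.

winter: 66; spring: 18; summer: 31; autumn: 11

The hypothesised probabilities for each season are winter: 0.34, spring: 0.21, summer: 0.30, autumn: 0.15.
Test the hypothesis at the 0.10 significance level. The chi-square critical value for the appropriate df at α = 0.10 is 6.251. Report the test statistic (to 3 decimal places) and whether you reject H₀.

19.751; reject

Expected counts E_i = n·p_i: 126×0.34 = 42.84, 126×0.21 = 26.46, 126×0.30 = 37.8, 126×0.15 = 18.9.
winter: (66 − 42.84)²/42.84 = 536.3856/42.84 = 12.5207
spring: (18 − 26.46)²/26.46 = 71.5716/26.46 = 2.7049
summer: (31 − 37.8)²/37.8 = 46.24/37.8 = 1.2233
autumn: (11 − 18.9)²/18.9 = 62.41/18.9 = 3.3021
Sum = 19.751
df = 3. Since 19.751 > 6.251, we reject H₀.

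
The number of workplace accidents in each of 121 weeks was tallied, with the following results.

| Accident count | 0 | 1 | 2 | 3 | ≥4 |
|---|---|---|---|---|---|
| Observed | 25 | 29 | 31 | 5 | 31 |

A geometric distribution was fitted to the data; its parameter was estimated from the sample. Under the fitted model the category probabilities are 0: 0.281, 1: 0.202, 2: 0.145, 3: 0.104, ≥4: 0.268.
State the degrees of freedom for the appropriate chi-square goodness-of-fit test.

There are k = 5 categories and 1 parameter estimated from the data, so df = 5 − 1 − 1 = 3.

3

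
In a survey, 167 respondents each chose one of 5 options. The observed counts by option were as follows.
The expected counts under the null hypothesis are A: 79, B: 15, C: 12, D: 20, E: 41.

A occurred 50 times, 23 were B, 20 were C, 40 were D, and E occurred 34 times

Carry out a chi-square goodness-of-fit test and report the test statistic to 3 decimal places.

41.441

A: (50 − 79)²/79 = 841/79 = 10.6456
B: (23 − 15)²/15 = 64/15 = 4.2667
C: (20 − 12)²/12 = 64/12 = 5.3333
D: (40 − 20)²/20 = 400/20 = 20.0000
E: (34 − 41)²/41 = 49/41 = 1.1951
Sum = 41.441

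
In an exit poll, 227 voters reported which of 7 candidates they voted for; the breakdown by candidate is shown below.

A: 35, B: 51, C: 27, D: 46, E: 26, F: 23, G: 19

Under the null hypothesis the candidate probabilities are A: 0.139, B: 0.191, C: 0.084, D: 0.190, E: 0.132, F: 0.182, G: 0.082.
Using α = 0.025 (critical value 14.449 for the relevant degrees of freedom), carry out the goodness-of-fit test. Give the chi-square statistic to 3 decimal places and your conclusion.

13.865; do not reject

Expected counts E_i = n·p_i: 227×0.139 = 31.553, 227×0.191 = 43.357, 227×0.084 = 19.068, 227×0.190 = 43.13, 227×0.132 = 29.964, 227×0.182 = 41.314, 227×0.082 = 18.614.
cat         O        E   (O−E)²/E
A          35   31.553     0.3766
B          51   43.357     1.3473
C          27   19.068     3.2996
D          46    43.13     0.1910
E          26   29.964     0.5244
F          23   41.314     8.1184
G          19   18.614     0.0080
Sum = 13.865
df = 6. Since 13.865 < 14.449, we do not reject H₀.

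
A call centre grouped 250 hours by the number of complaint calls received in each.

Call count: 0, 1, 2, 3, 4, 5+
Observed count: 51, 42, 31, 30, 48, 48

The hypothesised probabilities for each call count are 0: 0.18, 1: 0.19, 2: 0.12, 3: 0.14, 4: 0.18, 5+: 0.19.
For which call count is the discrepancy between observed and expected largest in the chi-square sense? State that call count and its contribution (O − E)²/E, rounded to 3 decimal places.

Expected counts E_i = n·p_i: 250×0.18 = 45, 250×0.19 = 47.5, 250×0.12 = 30, 250×0.14 = 35, 250×0.18 = 45, 250×0.19 = 47.5.
0: (51 − 45)²/45 = 36/45 = 0.8000
1: (42 − 47.5)²/47.5 = 30.25/47.5 = 0.6368
2: (31 − 30)²/30 = 1/30 = 0.0333
3: (30 − 35)²/35 = 25/35 = 0.7143
4: (48 − 45)²/45 = 9/45 = 0.2000
5+: (48 − 47.5)²/47.5 = 0.25/47.5 = 0.0053
The largest term is for 0: 0.800.

0, 0.800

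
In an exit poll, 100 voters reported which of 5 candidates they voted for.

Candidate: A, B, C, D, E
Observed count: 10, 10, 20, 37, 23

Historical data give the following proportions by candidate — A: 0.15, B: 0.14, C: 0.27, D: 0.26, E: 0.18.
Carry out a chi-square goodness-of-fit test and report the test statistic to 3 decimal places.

10.667

Expected counts E_i = n·p_i: 100×0.15 = 15, 100×0.14 = 14, 100×0.27 = 27, 100×0.26 = 26, 100×0.18 = 18.
cat         O        E   (O−E)²/E
A          10       15     1.6667
B          10       14     1.1429
C          20       27     1.8148
D          37       26     4.6538
E          23       18     1.3889
Sum = 10.667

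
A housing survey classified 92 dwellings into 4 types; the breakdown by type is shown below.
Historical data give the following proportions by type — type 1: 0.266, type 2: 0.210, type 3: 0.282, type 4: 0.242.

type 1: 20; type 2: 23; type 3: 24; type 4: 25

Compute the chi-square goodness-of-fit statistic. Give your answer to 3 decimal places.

Expected counts E_i = n·p_i: 92×0.266 = 24.472, 92×0.210 = 19.32, 92×0.282 = 25.944, 92×0.242 = 22.264.
type 1: (20 − 24.472)²/24.472 = 19.998784/24.472 = 0.8172
type 2: (23 − 19.32)²/19.32 = 13.5424/19.32 = 0.7010
type 3: (24 − 25.944)²/25.944 = 3.779136/25.944 = 0.1457
type 4: (25 − 22.264)²/22.264 = 7.485696/22.264 = 0.3362
Sum = 2.000

2.000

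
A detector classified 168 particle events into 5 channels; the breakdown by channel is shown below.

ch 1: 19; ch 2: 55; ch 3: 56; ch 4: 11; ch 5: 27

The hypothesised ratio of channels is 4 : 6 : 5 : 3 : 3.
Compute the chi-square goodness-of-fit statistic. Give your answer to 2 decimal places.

20.12

Ratio total = 21. Expected counts: 168×4/21 = 32, 168×6/21 = 48, 168×5/21 = 40, 168×3/21 = 24, 168×3/21 = 24.
χ² = (19−32)²/32 + (55−48)²/48 + (56−40)²/40 + (11−24)²/24 + (27−24)²/24
   = 5.281 + 1.021 + 6.400 + 7.042 + 0.375
Sum = 20.12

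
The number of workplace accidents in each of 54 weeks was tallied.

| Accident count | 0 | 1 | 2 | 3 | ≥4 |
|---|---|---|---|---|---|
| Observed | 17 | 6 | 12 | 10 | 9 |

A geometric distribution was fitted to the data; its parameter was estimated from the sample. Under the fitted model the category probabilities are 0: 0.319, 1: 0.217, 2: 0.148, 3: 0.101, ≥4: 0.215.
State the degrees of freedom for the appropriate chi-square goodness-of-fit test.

There are k = 5 categories and 1 parameter estimated from the data, so df = 5 − 1 − 1 = 3.

3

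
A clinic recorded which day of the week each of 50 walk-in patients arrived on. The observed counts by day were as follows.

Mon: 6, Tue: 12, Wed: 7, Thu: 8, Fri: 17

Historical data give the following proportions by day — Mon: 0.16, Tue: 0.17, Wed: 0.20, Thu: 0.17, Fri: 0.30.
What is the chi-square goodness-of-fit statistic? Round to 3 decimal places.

3.137

Expected counts E_i = n·p_i: 50×0.16 = 8, 50×0.17 = 8.5, 50×0.20 = 10, 50×0.17 = 8.5, 50×0.30 = 15.
χ² = (6−8)²/8 + (12−8.5)²/8.5 + (7−10)²/10 + (8−8.5)²/8.5 + (17−15)²/15
   = 0.5000 + 1.4412 + 0.9000 + 0.0294 + 0.2667
Sum = 3.137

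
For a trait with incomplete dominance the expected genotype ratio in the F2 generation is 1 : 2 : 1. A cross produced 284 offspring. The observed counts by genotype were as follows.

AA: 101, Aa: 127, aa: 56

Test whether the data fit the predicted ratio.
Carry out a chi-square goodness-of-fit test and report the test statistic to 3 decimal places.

17.430

Ratio total = 4. Expected counts: 284×1/4 = 71, 284×2/4 = 142, 284×1/4 = 71.
cat         O        E   (O−E)²/E
AA        101       71    12.6761
Aa        127      142     1.5845
aa         56       71     3.1690
Sum = 17.430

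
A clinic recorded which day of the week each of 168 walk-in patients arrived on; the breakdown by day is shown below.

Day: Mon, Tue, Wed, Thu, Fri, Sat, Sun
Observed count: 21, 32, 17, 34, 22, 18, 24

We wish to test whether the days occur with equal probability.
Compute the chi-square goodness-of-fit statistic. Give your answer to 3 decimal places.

10.917

Under H₀ each category has probability 1/7, so each expected count is 168/7 = 24.
χ² = (21−24)²/24 + (32−24)²/24 + (17−24)²/24 + (34−24)²/24 + (22−24)²/24 + (18−24)²/24 + (24−24)²/24
   = 0.3750 + 2.6667 + 2.0417 + 4.1667 + 0.1667 + 1.5000 + 0.0000
Sum = 10.917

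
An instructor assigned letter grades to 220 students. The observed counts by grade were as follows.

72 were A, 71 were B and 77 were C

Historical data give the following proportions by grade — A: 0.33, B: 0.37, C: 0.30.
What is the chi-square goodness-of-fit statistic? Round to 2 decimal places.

3.17

Expected counts E_i = n·p_i: 220×0.33 = 72.6, 220×0.37 = 81.4, 220×0.30 = 66.
χ² = (72−72.6)²/72.6 + (71−81.4)²/81.4 + (77−66)²/66
   = 0.005 + 1.329 + 1.833
Sum = 3.17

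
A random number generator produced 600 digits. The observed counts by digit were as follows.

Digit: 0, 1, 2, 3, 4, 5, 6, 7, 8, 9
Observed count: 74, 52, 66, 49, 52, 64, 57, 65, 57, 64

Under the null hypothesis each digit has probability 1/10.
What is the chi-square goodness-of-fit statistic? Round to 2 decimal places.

Expected count for each of the 10 categories: 600/10 = 60.
0: (74 − 60)²/60 = 196/60 = 3.267
1: (52 − 60)²/60 = 64/60 = 1.067
2: (66 − 60)²/60 = 36/60 = 0.600
3: (49 − 60)²/60 = 121/60 = 2.017
4: (52 − 60)²/60 = 64/60 = 1.067
5: (64 − 60)²/60 = 16/60 = 0.267
6: (57 − 60)²/60 = 9/60 = 0.150
7: (65 − 60)²/60 = 25/60 = 0.417
8: (57 − 60)²/60 = 9/60 = 0.150
9: (64 − 60)²/60 = 16/60 = 0.267
Sum = 9.27

9.27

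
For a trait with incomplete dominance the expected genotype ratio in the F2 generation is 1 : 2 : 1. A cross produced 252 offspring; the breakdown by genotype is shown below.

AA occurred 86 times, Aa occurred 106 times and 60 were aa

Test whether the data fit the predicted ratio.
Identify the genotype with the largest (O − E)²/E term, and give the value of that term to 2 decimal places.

AA, 8.40

Ratio total = 4. Expected counts: 252×1/4 = 63, 252×2/4 = 126, 252×1/4 = 63.
χ² = (86−63)²/63 + (106−126)²/126 + (60−63)²/63
   = 8.397 + 3.175 + 0.143
The largest term is for AA: 8.40.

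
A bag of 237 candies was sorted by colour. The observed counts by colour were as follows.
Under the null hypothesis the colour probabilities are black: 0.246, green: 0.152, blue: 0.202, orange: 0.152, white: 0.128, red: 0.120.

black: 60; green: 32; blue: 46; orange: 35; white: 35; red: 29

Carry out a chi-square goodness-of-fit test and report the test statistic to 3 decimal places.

1.330

Expected counts E_i = n·p_i: 237×0.246 = 58.302, 237×0.152 = 36.024, 237×0.202 = 47.874, 237×0.152 = 36.024, 237×0.128 = 30.336, 237×0.120 = 28.44.
χ² = (60−58.302)²/58.302 + (32−36.024)²/36.024 + (46−47.874)²/47.874 + (35−36.024)²/36.024 + (35−30.336)²/30.336 + (29−28.44)²/28.44
   = 0.0495 + 0.4495 + 0.0734 + 0.0291 + 0.7171 + 0.0110
Sum = 1.330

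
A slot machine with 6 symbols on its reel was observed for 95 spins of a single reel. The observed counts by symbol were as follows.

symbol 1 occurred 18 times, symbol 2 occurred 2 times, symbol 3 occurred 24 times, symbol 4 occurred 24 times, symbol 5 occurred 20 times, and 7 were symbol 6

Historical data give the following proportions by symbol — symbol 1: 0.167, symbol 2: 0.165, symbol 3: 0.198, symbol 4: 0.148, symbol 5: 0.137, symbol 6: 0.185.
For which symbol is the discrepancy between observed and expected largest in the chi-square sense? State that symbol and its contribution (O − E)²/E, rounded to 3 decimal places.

Expected counts E_i = n·p_i: 95×0.167 = 15.865, 95×0.165 = 15.675, 95×0.198 = 18.81, 95×0.148 = 14.06, 95×0.137 = 13.015, 95×0.185 = 17.575.
cat           O        E   (O−E)²/E
symbol 1     18   15.865     0.2873
symbol 2      2   15.675    11.9302
symbol 3     24    18.81     1.4320
symbol 4     24    14.06     7.0273
symbol 5     20   13.015     3.7488
symbol 6      7   17.575     6.3631
The largest term is for symbol 2: 11.930.

symbol 2, 11.930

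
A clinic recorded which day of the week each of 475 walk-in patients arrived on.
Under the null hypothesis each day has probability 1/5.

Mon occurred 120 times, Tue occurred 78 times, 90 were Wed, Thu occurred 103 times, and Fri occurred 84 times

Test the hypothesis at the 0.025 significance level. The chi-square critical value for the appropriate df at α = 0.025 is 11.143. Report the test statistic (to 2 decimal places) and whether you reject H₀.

Under H₀ each category has probability 1/5, so each expected count is 475/5 = 95.
cat         O        E   (O−E)²/E
Mon       120       95      6.579
Tue        78       95      3.042
Wed        90       95      0.263
Thu       103       95      0.674
Fri        84       95      1.274
Sum = 11.83
df = 4. Since 11.83 > 11.143, we reject H₀.

11.83; reject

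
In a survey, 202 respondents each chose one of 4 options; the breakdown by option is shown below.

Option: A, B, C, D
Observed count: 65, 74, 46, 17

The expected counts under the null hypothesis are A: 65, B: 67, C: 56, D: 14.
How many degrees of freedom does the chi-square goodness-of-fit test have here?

3

There are k = 4 categories and no parameters were estimated from the data, so df = 4 − 1 = 3.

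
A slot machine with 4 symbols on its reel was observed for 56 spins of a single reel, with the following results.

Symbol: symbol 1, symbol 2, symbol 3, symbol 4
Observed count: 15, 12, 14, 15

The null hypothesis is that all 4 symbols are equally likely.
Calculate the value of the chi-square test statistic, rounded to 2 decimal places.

0.43

Under H₀ each category has probability 1/4, so each expected count is 56/4 = 14.
symbol 1: (15 − 14)²/14 = 1/14 = 0.071
symbol 2: (12 − 14)²/14 = 4/14 = 0.286
symbol 3: (14 − 14)²/14 = 0/14 = 0.000
symbol 4: (15 − 14)²/14 = 1/14 = 0.071
Sum = 0.43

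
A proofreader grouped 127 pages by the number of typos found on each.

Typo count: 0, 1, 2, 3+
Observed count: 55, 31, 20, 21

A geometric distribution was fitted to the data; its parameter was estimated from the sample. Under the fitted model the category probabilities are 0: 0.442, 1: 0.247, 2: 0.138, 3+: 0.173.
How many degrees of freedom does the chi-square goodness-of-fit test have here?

2

There are k = 4 categories and 1 parameter estimated from the data, so df = 4 − 1 − 1 = 2.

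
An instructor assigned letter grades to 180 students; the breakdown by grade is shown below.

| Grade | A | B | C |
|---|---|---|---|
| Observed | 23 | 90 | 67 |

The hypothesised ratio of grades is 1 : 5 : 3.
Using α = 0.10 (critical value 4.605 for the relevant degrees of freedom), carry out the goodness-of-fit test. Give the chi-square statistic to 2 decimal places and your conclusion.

2.27; do not reject

Ratio total = 9. Expected counts: 180×1/9 = 20, 180×5/9 = 100, 180×3/9 = 60.
cat         O        E   (O−E)²/E
A          23       20      0.450
B          90      100      1.000
C          67       60      0.817
Sum = 2.27
df = 2. Since 2.27 < 4.605, we do not reject H₀.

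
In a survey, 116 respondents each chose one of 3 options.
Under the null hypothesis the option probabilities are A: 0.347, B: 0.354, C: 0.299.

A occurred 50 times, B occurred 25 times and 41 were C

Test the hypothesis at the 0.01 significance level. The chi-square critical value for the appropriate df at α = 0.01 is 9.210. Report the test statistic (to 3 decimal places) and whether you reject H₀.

Expected counts E_i = n·p_i: 116×0.347 = 40.252, 116×0.354 = 41.064, 116×0.299 = 34.684.
cat         O        E   (O−E)²/E
A          50   40.252     2.3607
B          25   41.064     6.2841
C          41   34.684     1.1502
Sum = 9.795
df = 2. Since 9.795 > 9.210, we reject H₀.

9.795; reject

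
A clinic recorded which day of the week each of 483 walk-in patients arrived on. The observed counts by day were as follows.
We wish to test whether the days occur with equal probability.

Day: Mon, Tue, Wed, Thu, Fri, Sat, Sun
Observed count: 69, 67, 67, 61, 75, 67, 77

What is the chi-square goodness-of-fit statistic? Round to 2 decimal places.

Under H₀ each category has probability 1/7, so each expected count is 483/7 = 69.
χ² = (69−69)²/69 + (67−69)²/69 + (67−69)²/69 + (61−69)²/69 + (75−69)²/69 + (67−69)²/69 + (77−69)²/69
   = 0.000 + 0.058 + 0.058 + 0.928 + 0.522 + 0.058 + 0.928
Sum = 2.55

2.55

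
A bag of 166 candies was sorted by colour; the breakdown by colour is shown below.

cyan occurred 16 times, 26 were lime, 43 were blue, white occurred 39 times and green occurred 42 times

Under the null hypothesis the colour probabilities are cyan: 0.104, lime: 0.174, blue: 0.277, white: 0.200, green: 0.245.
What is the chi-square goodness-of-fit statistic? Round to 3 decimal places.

Expected counts E_i = n·p_i: 166×0.104 = 17.264, 166×0.174 = 28.884, 166×0.277 = 45.982, 166×0.200 = 33.2, 166×0.245 = 40.67.
cat         O        E   (O−E)²/E
cyan       16   17.264     0.0925
lime       26   28.884     0.2880
blue       43   45.982     0.1934
white      39     33.2     1.0133
green      42    40.67     0.0435
Sum = 1.631

1.631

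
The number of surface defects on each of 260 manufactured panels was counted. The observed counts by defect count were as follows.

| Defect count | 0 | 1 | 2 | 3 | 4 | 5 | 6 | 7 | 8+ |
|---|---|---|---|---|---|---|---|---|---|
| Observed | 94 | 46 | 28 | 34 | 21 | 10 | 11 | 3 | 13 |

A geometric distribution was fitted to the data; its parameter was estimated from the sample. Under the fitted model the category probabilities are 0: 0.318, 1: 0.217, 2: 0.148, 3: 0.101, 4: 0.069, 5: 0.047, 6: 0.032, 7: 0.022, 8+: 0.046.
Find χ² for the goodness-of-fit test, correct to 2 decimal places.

11.78

Expected counts E_i = n·p_i: 260×0.318 = 82.68, 260×0.217 = 56.42, 260×0.148 = 38.48, 260×0.101 = 26.26, 260×0.069 = 17.94, 260×0.047 = 12.22, 260×0.032 = 8.32, 260×0.022 = 5.72, 260×0.046 = 11.96.
0: (94 − 82.68)²/82.68 = 128.1424/82.68 = 1.550
1: (46 − 56.42)²/56.42 = 108.5764/56.42 = 1.924
2: (28 − 38.48)²/38.48 = 109.8304/38.48 = 2.854
3: (34 − 26.26)²/26.26 = 59.9076/26.26 = 2.281
4: (21 − 17.94)²/17.94 = 9.3636/17.94 = 0.522
5: (10 − 12.22)²/12.22 = 4.9284/12.22 = 0.403
6: (11 − 8.32)²/8.32 = 7.1824/8.32 = 0.863
7: (3 − 5.72)²/5.72 = 7.3984/5.72 = 1.293
8+: (13 − 11.96)²/11.96 = 1.0816/11.96 = 0.090
Sum = 11.78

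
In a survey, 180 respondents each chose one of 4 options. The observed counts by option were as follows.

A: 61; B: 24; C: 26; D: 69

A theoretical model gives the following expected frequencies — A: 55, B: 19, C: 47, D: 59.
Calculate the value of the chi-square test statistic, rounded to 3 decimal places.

13.048

χ² = (61−55)²/55 + (24−19)²/19 + (26−47)²/47 + (69−59)²/59
   = 0.6545 + 1.3158 + 9.3830 + 1.6949
Sum = 13.048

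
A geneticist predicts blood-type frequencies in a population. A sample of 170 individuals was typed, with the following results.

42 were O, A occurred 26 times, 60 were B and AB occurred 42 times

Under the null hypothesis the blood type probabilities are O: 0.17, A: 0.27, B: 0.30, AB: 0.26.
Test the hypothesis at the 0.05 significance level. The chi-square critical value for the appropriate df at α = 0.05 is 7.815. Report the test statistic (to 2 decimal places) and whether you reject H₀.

16.26; reject

Expected counts E_i = n·p_i: 170×0.17 = 28.9, 170×0.27 = 45.9, 170×0.30 = 51, 170×0.26 = 44.2.
χ² = (42−28.9)²/28.9 + (26−45.9)²/45.9 + (60−51)²/51 + (42−44.2)²/44.2
   = 5.938 + 8.628 + 1.588 + 0.110
Sum = 16.26
df = 3. Since 16.26 > 7.815, we reject H₀.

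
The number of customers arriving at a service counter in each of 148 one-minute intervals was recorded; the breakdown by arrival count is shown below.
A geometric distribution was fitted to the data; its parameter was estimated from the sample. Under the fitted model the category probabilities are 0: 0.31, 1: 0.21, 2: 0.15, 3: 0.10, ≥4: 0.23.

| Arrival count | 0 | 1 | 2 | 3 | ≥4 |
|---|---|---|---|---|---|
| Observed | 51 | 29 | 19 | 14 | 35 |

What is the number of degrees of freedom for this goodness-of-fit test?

There are k = 5 categories and 1 parameter estimated from the data, so df = 5 − 1 − 1 = 3.

3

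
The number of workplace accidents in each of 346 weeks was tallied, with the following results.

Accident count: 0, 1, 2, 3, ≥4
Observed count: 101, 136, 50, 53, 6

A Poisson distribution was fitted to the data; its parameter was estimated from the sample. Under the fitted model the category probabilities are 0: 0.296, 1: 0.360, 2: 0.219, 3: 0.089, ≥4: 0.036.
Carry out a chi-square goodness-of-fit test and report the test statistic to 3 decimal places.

Expected counts E_i = n·p_i: 346×0.296 = 102.416, 346×0.360 = 124.56, 346×0.219 = 75.774, 346×0.089 = 30.794, 346×0.036 = 12.456.
χ² = (101−102.416)²/102.416 + (136−124.56)²/124.56 + (50−75.774)²/75.774 + (53−30.794)²/30.794 + (6−12.456)²/12.456
   = 0.0196 + 1.0507 + 8.7668 + 16.0131 + 3.3462
Sum = 29.196

29.196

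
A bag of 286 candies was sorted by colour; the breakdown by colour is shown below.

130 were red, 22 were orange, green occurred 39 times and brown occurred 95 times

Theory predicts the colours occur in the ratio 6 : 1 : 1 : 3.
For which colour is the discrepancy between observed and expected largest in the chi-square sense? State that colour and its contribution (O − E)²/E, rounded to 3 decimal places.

Ratio total = 11. Expected counts: 286×6/11 = 156, 286×1/11 = 26, 286×1/11 = 26, 286×3/11 = 78.
red: (130 − 156)²/156 = 676/156 = 4.3333
orange: (22 − 26)²/26 = 16/26 = 0.6154
green: (39 − 26)²/26 = 169/26 = 6.5000
brown: (95 − 78)²/78 = 289/78 = 3.7051
The largest term is for green: 6.500.

green, 6.500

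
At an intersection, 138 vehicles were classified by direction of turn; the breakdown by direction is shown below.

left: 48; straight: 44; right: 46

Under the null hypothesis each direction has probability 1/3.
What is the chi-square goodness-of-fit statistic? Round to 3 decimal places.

0.174

Expected count for each of the 3 categories: 138/3 = 46.
cat           O        E   (O−E)²/E
left         48       46     0.0870
straight     44       46     0.0870
right        46       46     0.0000
Sum = 0.174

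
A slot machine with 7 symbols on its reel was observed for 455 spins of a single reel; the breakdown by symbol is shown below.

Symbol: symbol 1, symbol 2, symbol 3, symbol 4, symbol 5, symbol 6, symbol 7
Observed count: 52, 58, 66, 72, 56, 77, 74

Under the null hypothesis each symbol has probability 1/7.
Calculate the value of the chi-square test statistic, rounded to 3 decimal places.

Under H₀ each category has probability 1/7, so each expected count is 455/7 = 65.
χ² = (52−65)²/65 + (58−65)²/65 + (66−65)²/65 + (72−65)²/65 + (56−65)²/65 + (77−65)²/65 + (74−65)²/65
   = 2.6000 + 0.7538 + 0.0154 + 0.7538 + 1.2462 + 2.2154 + 1.2462
Sum = 8.831

8.831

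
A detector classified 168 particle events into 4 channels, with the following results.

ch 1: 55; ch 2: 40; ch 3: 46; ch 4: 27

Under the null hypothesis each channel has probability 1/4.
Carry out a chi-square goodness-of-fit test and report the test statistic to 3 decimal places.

9.857

Under H₀ each category has probability 1/4, so each expected count is 168/4 = 42.
χ² = (55−42)²/42 + (40−42)²/42 + (46−42)²/42 + (27−42)²/42
   = 4.0238 + 0.0952 + 0.3810 + 5.3571
Sum = 9.857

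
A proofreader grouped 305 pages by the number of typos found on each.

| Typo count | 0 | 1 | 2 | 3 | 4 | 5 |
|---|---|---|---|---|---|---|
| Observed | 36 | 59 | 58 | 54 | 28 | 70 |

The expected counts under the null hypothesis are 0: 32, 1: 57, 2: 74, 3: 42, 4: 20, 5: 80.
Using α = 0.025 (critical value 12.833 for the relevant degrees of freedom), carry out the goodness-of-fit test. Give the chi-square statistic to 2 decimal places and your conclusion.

0: (36 − 32)²/32 = 16/32 = 0.500
1: (59 − 57)²/57 = 4/57 = 0.070
2: (58 − 74)²/74 = 256/74 = 3.459
3: (54 − 42)²/42 = 144/42 = 3.429
4: (28 − 20)²/20 = 64/20 = 3.200
5: (70 − 80)²/80 = 100/80 = 1.250
Sum = 11.91
df = 5. Since 11.91 < 12.833, we do not reject H₀.

11.91; do not reject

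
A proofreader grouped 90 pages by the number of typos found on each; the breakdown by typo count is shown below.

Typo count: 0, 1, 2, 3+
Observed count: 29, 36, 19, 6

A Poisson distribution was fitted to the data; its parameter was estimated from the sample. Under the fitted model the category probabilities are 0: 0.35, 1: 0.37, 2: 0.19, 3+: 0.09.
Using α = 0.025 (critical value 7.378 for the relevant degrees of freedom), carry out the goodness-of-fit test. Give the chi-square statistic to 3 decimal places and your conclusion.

Expected counts E_i = n·p_i: 90×0.35 = 31.5, 90×0.37 = 33.3, 90×0.19 = 17.1, 90×0.09 = 8.1.
cat         O        E   (O−E)²/E
0          29     31.5     0.1984
1          36     33.3     0.2189
2          19     17.1     0.2111
3+          6      8.1     0.5444
Sum = 1.173
df = 2. Since 1.173 < 7.378, we do not reject H₀.

1.173; do not reject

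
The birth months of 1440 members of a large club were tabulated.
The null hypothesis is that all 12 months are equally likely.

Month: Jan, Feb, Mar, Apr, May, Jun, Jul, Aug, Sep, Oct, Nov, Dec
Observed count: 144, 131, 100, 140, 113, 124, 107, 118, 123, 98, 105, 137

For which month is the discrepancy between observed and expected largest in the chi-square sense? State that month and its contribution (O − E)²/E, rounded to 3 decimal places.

Jan, 4.800

Expected count for each of the 12 categories: 1440/12 = 120.
χ² = (144−120)²/120 + (131−120)²/120 + (100−120)²/120 + (140−120)²/120 + (113−120)²/120 + (124−120)²/120 + (107−120)²/120 + (118−120)²/120 + (123−120)²/120 + (98−120)²/120 + (105−120)²/120 + (137−120)²/120
   = 4.8000 + 1.0083 + 3.3333 + 3.3333 + 0.4083 + 0.1333 + 1.4083 + 0.0333 + 0.0750 + 4.0333 + 1.8750 + 2.4083
The largest term is for Jan: 4.800.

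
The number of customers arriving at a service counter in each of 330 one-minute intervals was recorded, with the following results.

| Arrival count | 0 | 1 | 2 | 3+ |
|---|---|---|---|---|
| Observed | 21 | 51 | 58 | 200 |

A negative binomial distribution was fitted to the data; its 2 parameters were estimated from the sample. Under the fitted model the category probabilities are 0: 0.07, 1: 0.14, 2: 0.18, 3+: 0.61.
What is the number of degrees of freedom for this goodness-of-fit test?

There are k = 4 categories and 2 parameters estimated from the data, so df = 4 − 1 − 2 = 1.

1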